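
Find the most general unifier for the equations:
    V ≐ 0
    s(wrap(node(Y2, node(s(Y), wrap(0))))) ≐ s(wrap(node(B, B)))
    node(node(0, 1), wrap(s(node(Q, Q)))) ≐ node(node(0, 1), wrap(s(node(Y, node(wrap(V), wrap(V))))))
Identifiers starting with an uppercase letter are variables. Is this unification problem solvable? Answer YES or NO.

YES

Bind V := 0; substituting into the one remaining equation that mentions V gives: node(node(0, 1), wrap(s(node(Q, Q)))) ≐ node(node(0, 1), wrap(s(node(Y, node(wrap(0), wrap(0)))))).
Decompose s/1: wrap(node(Y2, node(s(Y), wrap(0)))) ≐ wrap(node(B, B)).
Decompose wrap/1: node(Y2, node(s(Y), wrap(0))) ≐ node(B, B).
Decompose node/2: Y2 ≐ B,  node(s(Y), wrap(0)) ≐ B.
Bind Y2 := B; no other remaining equation mentions Y2.
Bind B := node(s(Y), wrap(0)); no other remaining equation mentions B. Substituting into the earlier binding gives Y2 := node(s(Y), wrap(0)).
Decompose node/2: node(0, 1) ≐ node(0, 1),  wrap(s(node(Q, Q))) ≐ wrap(s(node(Y, node(wrap(0), wrap(0))))).
Delete trivial equation node(0, 1) ≐ node(0, 1).
Decompose wrap/1: s(node(Q, Q)) ≐ s(node(Y, node(wrap(0), wrap(0)))).
Decompose s/1: node(Q, Q) ≐ node(Y, node(wrap(0), wrap(0))).
Decompose node/2: Q ≐ Y,  Q ≐ node(wrap(0), wrap(0)).
Bind Q := Y; substituting into the remaining equation gives: Y ≐ node(wrap(0), wrap(0)).
Bind Y := node(wrap(0), wrap(0)). Substituting into the earlier bindings gives Y2 := node(s(node(wrap(0), wrap(0))), wrap(0)), B := node(s(node(wrap(0), wrap(0))), wrap(0)), Q := node(wrap(0), wrap(0)).
No equations remain and no clash or occurs-check failure arose, so a unifier exists.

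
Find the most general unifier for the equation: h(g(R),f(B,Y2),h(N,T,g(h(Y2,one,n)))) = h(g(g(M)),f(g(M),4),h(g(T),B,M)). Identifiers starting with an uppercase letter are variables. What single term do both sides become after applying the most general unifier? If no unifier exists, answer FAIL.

h(g(g(g(h(4,one,n)))),f(g(g(h(4,one,n))),4),h(g(g(g(h(4,one,n)))),g(g(h(4,one,n))),g(h(4,one,n))))

Decompose h/3: g(R) = g(g(M)),  f(B,Y2) = f(g(M),4),  h(N,T,g(h(Y2,one,n))) = h(g(T),B,M).
Decompose g/1: R = g(M).
Bind R := g(M); no other remaining equation mentions R.
Decompose f/2: B = g(M),  Y2 = 4.
Bind B := g(M); substituting into the one remaining equation that mentions B gives: h(N,T,g(h(Y2,one,n))) = h(g(T),g(M),M).
Bind Y2 := 4; substituting into the remaining equation gives: h(N,T,g(h(4,one,n))) = h(g(T),g(M),M).
Decompose h/3: N = g(T),  T = g(M),  g(h(4,one,n)) = M.
Bind N := g(T); no other remaining equation mentions N.
Bind T := g(M); no other remaining equation mentions T. Substituting into the earlier binding gives N := g(g(M)).
Bind M := g(h(4,one,n)). Substituting into the earlier bindings gives R := g(g(h(4,one,n))), B := g(g(h(4,one,n))), N := g(g(g(h(4,one,n)))), T := g(g(h(4,one,n))).
Applying the MGU to either side gives h(g(g(g(h(4,one,n)))),f(g(g(h(4,one,n))),4),h(g(g(g(h(4,one,n)))),g(g(h(4,one,n))),g(h(4,one,n)))).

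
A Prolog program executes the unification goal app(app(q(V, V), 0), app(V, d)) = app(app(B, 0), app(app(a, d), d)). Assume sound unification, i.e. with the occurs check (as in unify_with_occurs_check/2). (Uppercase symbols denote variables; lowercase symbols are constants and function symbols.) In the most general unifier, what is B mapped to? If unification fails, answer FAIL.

q(app(a, d), app(a, d))

Decompose app/2: app(q(V, V), 0) = app(B, 0),  app(V, d) = app(app(a, d), d).
Decompose app/2: q(V, V) = B,  0 = 0.
Bind B := q(V, V); no other remaining equation mentions B.
Delete trivial equation 0 = 0.
Decompose app/2: V = app(a, d),  d = d.
Bind V := app(a, d); no other remaining equation mentions V. Substituting into the earlier binding gives B := q(app(a, d), app(a, d)).
Delete trivial equation d = d.
MGU = { B = q(app(a, d), app(a, d)), V = app(a, d) }, so B = q(app(a, d), app(a, d)).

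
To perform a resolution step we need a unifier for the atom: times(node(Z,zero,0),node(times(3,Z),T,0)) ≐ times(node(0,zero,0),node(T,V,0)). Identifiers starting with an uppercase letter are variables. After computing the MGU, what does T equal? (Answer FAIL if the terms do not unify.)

times(3,0)

Decompose times/2: node(Z,zero,0) ≐ node(0,zero,0),  node(times(3,Z),T,0) ≐ node(T,V,0).
Decompose node/3: Z ≐ 0,  zero ≐ zero,  0 ≐ 0.
Bind Z := 0; substituting into the one remaining equation that mentions Z gives: node(times(3,0),T,0) ≐ node(T,V,0).
Delete trivial equation zero ≐ zero.
Delete trivial equation 0 ≐ 0.
Decompose node/3: times(3,0) ≐ T,  T ≐ V,  0 ≐ 0.
Bind T := times(3,0); substituting into the one remaining equation that mentions T gives: times(3,0) ≐ V.
Bind V := times(3,0); no other remaining equation mentions V.
Delete trivial equation 0 ≐ 0.
MGU = { Z -> 0, T -> times(3,0), V -> times(3,0) }, so T -> times(3,0).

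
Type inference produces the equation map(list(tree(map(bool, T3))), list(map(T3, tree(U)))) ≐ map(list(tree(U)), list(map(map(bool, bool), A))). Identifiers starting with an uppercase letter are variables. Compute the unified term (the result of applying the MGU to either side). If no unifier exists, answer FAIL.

Decompose map/2: list(tree(map(bool, T3))) ≐ list(tree(U)),  list(map(T3, tree(U))) ≐ list(map(map(bool, bool), A)).
Decompose list/1: tree(map(bool, T3)) ≐ tree(U).
Decompose tree/1: map(bool, T3) ≐ U.
Bind U := map(bool, T3); substituting into the remaining equation gives: list(map(T3, tree(map(bool, T3)))) ≐ list(map(map(bool, bool), A)).
Decompose list/1: map(T3, tree(map(bool, T3))) ≐ map(map(bool, bool), A).
Decompose map/2: T3 ≐ map(bool, bool),  tree(map(bool, T3)) ≐ A.
Bind T3 := map(bool, bool); substituting into the remaining equation gives: tree(map(bool, map(bool, bool))) ≐ A. Substituting into the earlier binding gives U := map(bool, map(bool, bool)).
Bind A := tree(map(bool, map(bool, bool))).
Applying the MGU to either side gives map(list(tree(map(bool, map(bool, bool)))), list(map(map(bool, bool), tree(map(bool, map(bool, bool)))))).

map(list(tree(map(bool, map(bool, bool)))), list(map(map(bool, bool), tree(map(bool, map(bool, bool))))))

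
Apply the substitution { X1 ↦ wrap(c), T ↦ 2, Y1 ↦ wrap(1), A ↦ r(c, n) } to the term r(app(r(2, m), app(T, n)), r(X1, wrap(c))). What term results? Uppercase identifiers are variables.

r(app(r(2, m), app(2, n)), r(wrap(c), wrap(c)))

Replace each occurrence of X1 with wrap(c).
Replace each occurrence of T with 2.
Result: r(app(r(2, m), app(2, n)), r(wrap(c), wrap(c))).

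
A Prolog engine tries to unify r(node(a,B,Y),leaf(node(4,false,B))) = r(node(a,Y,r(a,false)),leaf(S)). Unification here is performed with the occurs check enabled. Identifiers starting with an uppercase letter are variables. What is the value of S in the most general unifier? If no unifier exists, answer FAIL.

Decompose r/2: node(a,B,Y) = node(a,Y,r(a,false)),  leaf(node(4,false,B)) = leaf(S).
Decompose node/3: a = a,  B = Y,  Y = r(a,false).
Delete trivial equation a = a.
Bind B := Y; substituting into the one remaining equation that mentions B gives: leaf(node(4,false,Y)) = leaf(S).
Bind Y := r(a,false); substituting into the remaining equation gives: leaf(node(4,false,r(a,false))) = leaf(S). Substituting into the earlier binding gives B := r(a,false).
Decompose leaf/1: node(4,false,r(a,false)) = S.
Bind S := node(4,false,r(a,false)).
MGU = { B -> r(a,false), Y -> r(a,false), S -> node(4,false,r(a,false)) }, so S -> node(4,false,r(a,false)).

node(4,false,r(a,false))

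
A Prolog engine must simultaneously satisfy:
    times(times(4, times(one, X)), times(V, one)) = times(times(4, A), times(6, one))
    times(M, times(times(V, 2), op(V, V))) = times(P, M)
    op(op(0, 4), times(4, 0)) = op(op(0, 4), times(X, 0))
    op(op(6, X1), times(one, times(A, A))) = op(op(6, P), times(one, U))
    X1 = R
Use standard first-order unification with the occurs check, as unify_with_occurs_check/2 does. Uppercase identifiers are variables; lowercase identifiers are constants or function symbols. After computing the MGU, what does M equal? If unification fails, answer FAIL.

Decompose times/2: times(4, times(one, X)) = times(4, A),  times(V, one) = times(6, one).
Decompose times/2: 4 = 4,  times(one, X) = A.
Delete trivial equation 4 = 4.
Bind A := times(one, X); substituting into the one remaining equation that mentions A gives: op(op(6, X1), times(one, times(times(one, X), times(one, X)))) = op(op(6, P), times(one, U)).
Decompose times/2: V = 6,  one = one.
Bind V := 6; substituting into the one remaining equation that mentions V gives: times(M, times(times(6, 2), op(6, 6))) = times(P, M).
Delete trivial equation one = one.
Decompose times/2: M = P,  times(times(6, 2), op(6, 6)) = M.
Bind M := P; substituting into the one remaining equation that mentions M gives: times(times(6, 2), op(6, 6)) = P.
Bind P := times(times(6, 2), op(6, 6)); substituting into the one remaining equation that mentions P gives: op(op(6, X1), times(one, times(times(one, X), times(one, X)))) = op(op(6, times(times(6, 2), op(6, 6))), times(one, U)). Substituting into the earlier binding gives M := times(times(6, 2), op(6, 6)).
Decompose op/2: op(0, 4) = op(0, 4),  times(4, 0) = times(X, 0).
Delete trivial equation op(0, 4) = op(0, 4).
Decompose times/2: 4 = X,  0 = 0.
Bind X := 4; substituting into the one remaining equation that mentions X gives: op(op(6, X1), times(one, times(times(one, 4), times(one, 4)))) = op(op(6, times(times(6, 2), op(6, 6))), times(one, U)). Substituting into the earlier binding gives A := times(one, 4).
Delete trivial equation 0 = 0.
Decompose op/2: op(6, X1) = op(6, times(times(6, 2), op(6, 6))),  times(one, times(times(one, 4), times(one, 4))) = times(one, U).
Decompose op/2: 6 = 6,  X1 = times(times(6, 2), op(6, 6)).
Delete trivial equation 6 = 6.
Bind X1 := times(times(6, 2), op(6, 6)); substituting into the one remaining equation that mentions X1 gives: times(times(6, 2), op(6, 6)) = R.
Decompose times/2: one = one,  times(times(one, 4), times(one, 4)) = U.
Delete trivial equation one = one.
Bind U := times(times(one, 4), times(one, 4)); no other remaining equation mentions U.
Bind R := times(times(6, 2), op(6, 6)).
MGU = { A ↦ times(one, 4), V ↦ 6, M ↦ times(times(6, 2), op(6, 6)), P ↦ times(times(6, 2), op(6, 6)), X ↦ 4, X1 ↦ times(times(6, 2), op(6, 6)), U ↦ times(times(one, 4), times(one, 4)), R ↦ times(times(6, 2), op(6, 6)) }, so M ↦ times(times(6, 2), op(6, 6)).

times(times(6, 2), op(6, 6))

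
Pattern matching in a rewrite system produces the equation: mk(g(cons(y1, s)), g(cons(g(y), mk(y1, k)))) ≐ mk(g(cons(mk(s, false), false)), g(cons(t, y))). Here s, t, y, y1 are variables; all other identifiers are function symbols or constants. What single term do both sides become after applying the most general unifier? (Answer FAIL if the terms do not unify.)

Decompose mk/2: g(cons(y1, s)) ≐ g(cons(mk(s, false), false)),  g(cons(g(y), mk(y1, k))) ≐ g(cons(t, y)).
Decompose g/1: cons(y1, s) ≐ cons(mk(s, false), false).
Decompose cons/2: y1 ≐ mk(s, false),  s ≐ false.
Bind y1 := mk(s, false); substituting into the one remaining equation that mentions y1 gives: g(cons(g(y), mk(mk(s, false), k))) ≐ g(cons(t, y)).
Bind s := false; substituting into the remaining equation gives: g(cons(g(y), mk(mk(false, false), k))) ≐ g(cons(t, y)). Substituting into the earlier binding gives y1 := mk(false, false).
Decompose g/1: cons(g(y), mk(mk(false, false), k)) ≐ cons(t, y).
Decompose cons/2: g(y) ≐ t,  mk(mk(false, false), k) ≐ y.
Bind t := g(y); no other remaining equation mentions t.
Bind y := mk(mk(false, false), k). Substituting into the earlier binding gives t := g(mk(mk(false, false), k)).
Applying the MGU to either side gives mk(g(cons(mk(false, false), false)), g(cons(g(mk(mk(false, false), k)), mk(mk(false, false), k)))).

mk(g(cons(mk(false, false), false)), g(cons(g(mk(mk(false, false), k)), mk(mk(false, false), k))))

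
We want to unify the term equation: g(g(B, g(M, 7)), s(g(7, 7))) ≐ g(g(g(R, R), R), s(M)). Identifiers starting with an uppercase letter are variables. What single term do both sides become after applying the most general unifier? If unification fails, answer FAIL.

g(g(g(g(g(7, 7), 7), g(g(7, 7), 7)), g(g(7, 7), 7)), s(g(7, 7)))

Decompose g/2: g(B, g(M, 7)) ≐ g(g(R, R), R),  s(g(7, 7)) ≐ s(M).
Decompose g/2: B ≐ g(R, R),  g(M, 7) ≐ R.
Bind B := g(R, R); no other remaining equation mentions B.
Bind R := g(M, 7); no other remaining equation mentions R. Substituting into the earlier binding gives B := g(g(M, 7), g(M, 7)).
Decompose s/1: g(7, 7) ≐ M.
Bind M := g(7, 7). Substituting into the earlier bindings gives B := g(g(g(7, 7), 7), g(g(7, 7), 7)), R := g(g(7, 7), 7).
Applying the MGU to either side gives g(g(g(g(g(7, 7), 7), g(g(7, 7), 7)), g(g(7, 7), 7)), s(g(7, 7))).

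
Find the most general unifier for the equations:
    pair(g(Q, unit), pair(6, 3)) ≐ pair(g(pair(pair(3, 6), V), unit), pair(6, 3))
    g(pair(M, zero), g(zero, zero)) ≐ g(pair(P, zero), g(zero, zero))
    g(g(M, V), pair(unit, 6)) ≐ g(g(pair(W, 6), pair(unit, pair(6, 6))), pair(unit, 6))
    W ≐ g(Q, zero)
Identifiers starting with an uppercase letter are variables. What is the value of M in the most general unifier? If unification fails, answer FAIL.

Decompose pair/2: g(Q, unit) ≐ g(pair(pair(3, 6), V), unit),  pair(6, 3) ≐ pair(6, 3).
Decompose g/2: Q ≐ pair(pair(3, 6), V),  unit ≐ unit.
Bind Q := pair(pair(3, 6), V); substituting into the one remaining equation that mentions Q gives: W ≐ g(pair(pair(3, 6), V), zero).
Delete trivial equation unit ≐ unit.
Delete trivial equation pair(6, 3) ≐ pair(6, 3).
Decompose g/2: pair(M, zero) ≐ pair(P, zero),  g(zero, zero) ≐ g(zero, zero).
Decompose pair/2: M ≐ P,  zero ≐ zero.
Bind M := P; substituting into the one remaining equation that mentions M gives: g(g(P, V), pair(unit, 6)) ≐ g(g(pair(W, 6), pair(unit, pair(6, 6))), pair(unit, 6)).
Delete trivial equation zero ≐ zero.
Delete trivial equation g(zero, zero) ≐ g(zero, zero).
Decompose g/2: g(P, V) ≐ g(pair(W, 6), pair(unit, pair(6, 6))),  pair(unit, 6) ≐ pair(unit, 6).
Decompose g/2: P ≐ pair(W, 6),  V ≐ pair(unit, pair(6, 6)).
Bind P := pair(W, 6); no other remaining equation mentions P. Substituting into the earlier binding gives M := pair(W, 6).
Bind V := pair(unit, pair(6, 6)); substituting into the one remaining equation that mentions V gives: W ≐ g(pair(pair(3, 6), pair(unit, pair(6, 6))), zero). Substituting into the earlier binding gives Q := pair(pair(3, 6), pair(unit, pair(6, 6))).
Delete trivial equation pair(unit, 6) ≐ pair(unit, 6).
Bind W := g(pair(pair(3, 6), pair(unit, pair(6, 6))), zero). Substituting into the earlier bindings gives M := pair(g(pair(pair(3, 6), pair(unit, pair(6, 6))), zero), 6), P := pair(g(pair(pair(3, 6), pair(unit, pair(6, 6))), zero), 6).
MGU = { Q := pair(pair(3, 6), pair(unit, pair(6, 6))), M := pair(g(pair(pair(3, 6), pair(unit, pair(6, 6))), zero), 6), P := pair(g(pair(pair(3, 6), pair(unit, pair(6, 6))), zero), 6), V := pair(unit, pair(6, 6)), W := g(pair(pair(3, 6), pair(unit, pair(6, 6))), zero) }, so M := pair(g(pair(pair(3, 6), pair(unit, pair(6, 6))), zero), 6).

pair(g(pair(pair(3, 6), pair(unit, pair(6, 6))), zero), 6)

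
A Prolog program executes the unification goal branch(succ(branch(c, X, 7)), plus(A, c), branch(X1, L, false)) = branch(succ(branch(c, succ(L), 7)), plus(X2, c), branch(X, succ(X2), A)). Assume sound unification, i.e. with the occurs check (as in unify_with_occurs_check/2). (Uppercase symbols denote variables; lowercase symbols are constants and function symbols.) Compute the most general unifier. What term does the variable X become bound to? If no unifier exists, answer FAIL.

Decompose branch/3: succ(branch(c, X, 7)) = succ(branch(c, succ(L), 7)),  plus(A, c) = plus(X2, c),  branch(X1, L, false) = branch(X, succ(X2), A).
Decompose succ/1: branch(c, X, 7) = branch(c, succ(L), 7).
Decompose branch/3: c = c,  X = succ(L),  7 = 7.
Delete trivial equation c = c.
Bind X := succ(L); substituting into the one remaining equation that mentions X gives: branch(X1, L, false) = branch(succ(L), succ(X2), A).
Delete trivial equation 7 = 7.
Decompose plus/2: A = X2,  c = c.
Bind A := X2; substituting into the one remaining equation that mentions A gives: branch(X1, L, false) = branch(succ(L), succ(X2), X2).
Delete trivial equation c = c.
Decompose branch/3: X1 = succ(L),  L = succ(X2),  false = X2.
Bind X1 := succ(L); no other remaining equation mentions X1.
Bind L := succ(X2); no other remaining equation mentions L. Substituting into the earlier bindings gives X := succ(succ(X2)), X1 := succ(succ(X2)).
Bind X2 := false. Substituting into the earlier bindings gives X := succ(succ(false)), A := false, X1 := succ(succ(false)), L := succ(false).
MGU = { X ↦ succ(succ(false)), A ↦ false, X1 ↦ succ(succ(false)), L ↦ succ(false), X2 ↦ false }, so X ↦ succ(succ(false)).

succ(succ(false))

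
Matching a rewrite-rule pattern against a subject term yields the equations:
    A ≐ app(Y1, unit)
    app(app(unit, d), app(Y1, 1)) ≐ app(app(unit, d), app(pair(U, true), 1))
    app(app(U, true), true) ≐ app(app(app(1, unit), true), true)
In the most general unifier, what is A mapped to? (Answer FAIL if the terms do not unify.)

Bind A := app(Y1, unit); no other remaining equation mentions A.
Decompose app/2: app(unit, d) ≐ app(unit, d),  app(Y1, 1) ≐ app(pair(U, true), 1).
Delete trivial equation app(unit, d) ≐ app(unit, d).
Decompose app/2: Y1 ≐ pair(U, true),  1 ≐ 1.
Bind Y1 := pair(U, true); no other remaining equation mentions Y1. Substituting into the earlier binding gives A := app(pair(U, true), unit).
Delete trivial equation 1 ≐ 1.
Decompose app/2: app(U, true) ≐ app(app(1, unit), true),  true ≐ true.
Decompose app/2: U ≐ app(1, unit),  true ≐ true.
Bind U := app(1, unit); no other remaining equation mentions U. Substituting into the earlier bindings gives A := app(pair(app(1, unit), true), unit), Y1 := pair(app(1, unit), true).
Delete trivial equation true ≐ true.
Delete trivial equation true ≐ true.
MGU = { A ↦ app(pair(app(1, unit), true), unit), Y1 ↦ pair(app(1, unit), true), U ↦ app(1, unit) }, so A ↦ app(pair(app(1, unit), true), unit).

app(pair(app(1, unit), true), unit)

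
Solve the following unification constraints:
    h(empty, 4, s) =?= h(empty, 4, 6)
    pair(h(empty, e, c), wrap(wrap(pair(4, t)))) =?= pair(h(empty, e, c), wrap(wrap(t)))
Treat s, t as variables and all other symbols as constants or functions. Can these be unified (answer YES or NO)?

NO

Decompose h/3: empty =?= empty,  4 =?= 4,  s =?= 6.
Delete trivial equation empty =?= empty.
Delete trivial equation 4 =?= 4.
Bind s := 6; no other remaining equation mentions s.
Decompose pair/2: h(empty, e, c) =?= h(empty, e, c),  wrap(wrap(pair(4, t))) =?= wrap(wrap(t)).
Delete trivial equation h(empty, e, c) =?= h(empty, e, c).
Decompose wrap/1: wrap(pair(4, t)) =?= wrap(t).
Decompose wrap/1: pair(4, t) =?= t.
Occurs check fails: t occurs in pair(4, t); the equation t =?= pair(4, t) has no finite solution.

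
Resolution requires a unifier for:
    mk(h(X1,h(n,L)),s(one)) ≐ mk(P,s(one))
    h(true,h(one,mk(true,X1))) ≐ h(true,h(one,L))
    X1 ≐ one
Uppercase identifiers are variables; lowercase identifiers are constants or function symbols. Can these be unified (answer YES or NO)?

Decompose mk/2: h(X1,h(n,L)) ≐ P,  s(one) ≐ s(one).
Bind P := h(X1,h(n,L)); no other remaining equation mentions P.
Delete trivial equation s(one) ≐ s(one).
Decompose h/2: true ≐ true,  h(one,mk(true,X1)) ≐ h(one,L).
Delete trivial equation true ≐ true.
Decompose h/2: one ≐ one,  mk(true,X1) ≐ L.
Delete trivial equation one ≐ one.
Bind L := mk(true,X1); no other remaining equation mentions L. Substituting into the earlier binding gives P := h(X1,h(n,mk(true,X1))).
Bind X1 := one. Substituting into the earlier bindings gives P := h(one,h(n,mk(true,one))), L := mk(true,one).
No equations remain and no clash or occurs-check failure arose, so a unifier exists.

YES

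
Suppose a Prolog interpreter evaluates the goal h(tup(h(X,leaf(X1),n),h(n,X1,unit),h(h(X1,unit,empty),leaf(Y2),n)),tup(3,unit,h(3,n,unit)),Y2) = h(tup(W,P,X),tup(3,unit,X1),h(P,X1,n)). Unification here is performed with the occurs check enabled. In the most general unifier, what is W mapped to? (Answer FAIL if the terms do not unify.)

h(h(h(h(3,n,unit),unit,empty),leaf(h(h(n,h(3,n,unit),unit),h(3,n,unit),n)),n),leaf(h(3,n,unit)),n)

Decompose h/3: tup(h(X,leaf(X1),n),h(n,X1,unit),h(h(X1,unit,empty),leaf(Y2),n)) = tup(W,P,X),  tup(3,unit,h(3,n,unit)) = tup(3,unit,X1),  Y2 = h(P,X1,n).
Decompose tup/3: h(X,leaf(X1),n) = W,  h(n,X1,unit) = P,  h(h(X1,unit,empty),leaf(Y2),n) = X.
Bind W := h(X,leaf(X1),n); no other remaining equation mentions W.
Bind P := h(n,X1,unit); substituting into the one remaining equation that mentions P gives: Y2 = h(h(n,X1,unit),X1,n).
Bind X := h(h(X1,unit,empty),leaf(Y2),n); no other remaining equation mentions X. Substituting into the earlier binding gives W := h(h(h(X1,unit,empty),leaf(Y2),n),leaf(X1),n).
Decompose tup/3: 3 = 3,  unit = unit,  h(3,n,unit) = X1.
Delete trivial equation 3 = 3.
Delete trivial equation unit = unit.
Bind X1 := h(3,n,unit); substituting into the remaining equation gives: Y2 = h(h(n,h(3,n,unit),unit),h(3,n,unit),n). Substituting into the earlier bindings gives W := h(h(h(h(3,n,unit),unit,empty),leaf(Y2),n),leaf(h(3,n,unit)),n), P := h(n,h(3,n,unit),unit), X := h(h(h(3,n,unit),unit,empty),leaf(Y2),n).
Bind Y2 := h(h(n,h(3,n,unit),unit),h(3,n,unit),n). Substituting into the earlier bindings gives W := h(h(h(h(3,n,unit),unit,empty),leaf(h(h(n,h(3,n,unit),unit),h(3,n,unit),n)),n),leaf(h(3,n,unit)),n), X := h(h(h(3,n,unit),unit,empty),leaf(h(h(n,h(3,n,unit),unit),h(3,n,unit),n)),n).
MGU = { W = h(h(h(h(3,n,unit),unit,empty),leaf(h(h(n,h(3,n,unit),unit),h(3,n,unit),n)),n),leaf(h(3,n,unit)),n), P = h(n,h(3,n,unit),unit), X = h(h(h(3,n,unit),unit,empty),leaf(h(h(n,h(3,n,unit),unit),h(3,n,unit),n)),n), X1 = h(3,n,unit), Y2 = h(h(n,h(3,n,unit),unit),h(3,n,unit),n) }, so W = h(h(h(h(3,n,unit),unit,empty),leaf(h(h(n,h(3,n,unit),unit),h(3,n,unit),n)),n),leaf(h(3,n,unit)),n).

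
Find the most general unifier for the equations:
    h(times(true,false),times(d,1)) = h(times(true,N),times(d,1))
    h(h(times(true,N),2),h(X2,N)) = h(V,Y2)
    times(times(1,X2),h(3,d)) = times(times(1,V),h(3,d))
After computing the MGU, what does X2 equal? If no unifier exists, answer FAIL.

h(times(true,false),2)

Decompose h/2: times(true,false) = times(true,N),  times(d,1) = times(d,1).
Decompose times/2: true = true,  false = N.
Delete trivial equation true = true.
Bind N := false; substituting into the one remaining equation that mentions N gives: h(h(times(true,false),2),h(X2,false)) = h(V,Y2).
Delete trivial equation times(d,1) = times(d,1).
Decompose h/2: h(times(true,false),2) = V,  h(X2,false) = Y2.
Bind V := h(times(true,false),2); substituting into the one remaining equation that mentions V gives: times(times(1,X2),h(3,d)) = times(times(1,h(times(true,false),2)),h(3,d)).
Bind Y2 := h(X2,false); no other remaining equation mentions Y2.
Decompose times/2: times(1,X2) = times(1,h(times(true,false),2)),  h(3,d) = h(3,d).
Decompose times/2: 1 = 1,  X2 = h(times(true,false),2).
Delete trivial equation 1 = 1.
Bind X2 := h(times(true,false),2); no other remaining equation mentions X2. Substituting into the earlier binding gives Y2 := h(h(times(true,false),2),false).
Delete trivial equation h(3,d) = h(3,d).
MGU = { N ↦ false, V ↦ h(times(true,false),2), Y2 ↦ h(h(times(true,false),2),false), X2 ↦ h(times(true,false),2) }, so X2 ↦ h(times(true,false),2).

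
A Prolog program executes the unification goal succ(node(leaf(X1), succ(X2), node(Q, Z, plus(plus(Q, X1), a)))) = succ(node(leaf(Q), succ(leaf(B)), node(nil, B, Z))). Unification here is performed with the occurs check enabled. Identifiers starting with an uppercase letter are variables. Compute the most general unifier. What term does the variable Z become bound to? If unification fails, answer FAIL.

plus(plus(nil, nil), a)

Decompose succ/1: node(leaf(X1), succ(X2), node(Q, Z, plus(plus(Q, X1), a))) = node(leaf(Q), succ(leaf(B)), node(nil, B, Z)).
Decompose node/3: leaf(X1) = leaf(Q),  succ(X2) = succ(leaf(B)),  node(Q, Z, plus(plus(Q, X1), a)) = node(nil, B, Z).
Decompose leaf/1: X1 = Q.
Bind X1 := Q; substituting into the one remaining equation that mentions X1 gives: node(Q, Z, plus(plus(Q, Q), a)) = node(nil, B, Z).
Decompose succ/1: X2 = leaf(B).
Bind X2 := leaf(B); no other remaining equation mentions X2.
Decompose node/3: Q = nil,  Z = B,  plus(plus(Q, Q), a) = Z.
Bind Q := nil; substituting into the one remaining equation that mentions Q gives: plus(plus(nil, nil), a) = Z. Substituting into the earlier binding gives X1 := nil.
Bind Z := B; substituting into the remaining equation gives: plus(plus(nil, nil), a) = B.
Bind B := plus(plus(nil, nil), a). Substituting into the earlier bindings gives X2 := leaf(plus(plus(nil, nil), a)), Z := plus(plus(nil, nil), a).
MGU = { X1 = nil, X2 = leaf(plus(plus(nil, nil), a)), Q = nil, Z = plus(plus(nil, nil), a), B = plus(plus(nil, nil), a) }, so Z = plus(plus(nil, nil), a).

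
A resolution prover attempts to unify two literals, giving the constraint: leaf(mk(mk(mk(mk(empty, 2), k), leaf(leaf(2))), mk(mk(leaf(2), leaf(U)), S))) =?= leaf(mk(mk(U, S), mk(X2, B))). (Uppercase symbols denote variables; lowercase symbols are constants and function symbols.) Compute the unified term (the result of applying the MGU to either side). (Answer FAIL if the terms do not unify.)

leaf(mk(mk(mk(mk(empty, 2), k), leaf(leaf(2))), mk(mk(leaf(2), leaf(mk(mk(empty, 2), k))), leaf(leaf(2)))))

Decompose leaf/1: mk(mk(mk(mk(empty, 2), k), leaf(leaf(2))), mk(mk(leaf(2), leaf(U)), S)) =?= mk(mk(U, S), mk(X2, B)).
Decompose mk/2: mk(mk(mk(empty, 2), k), leaf(leaf(2))) =?= mk(U, S),  mk(mk(leaf(2), leaf(U)), S) =?= mk(X2, B).
Decompose mk/2: mk(mk(empty, 2), k) =?= U,  leaf(leaf(2)) =?= S.
Bind U := mk(mk(empty, 2), k); substituting into the one remaining equation that mentions U gives: mk(mk(leaf(2), leaf(mk(mk(empty, 2), k))), S) =?= mk(X2, B).
Bind S := leaf(leaf(2)); substituting into the remaining equation gives: mk(mk(leaf(2), leaf(mk(mk(empty, 2), k))), leaf(leaf(2))) =?= mk(X2, B).
Decompose mk/2: mk(leaf(2), leaf(mk(mk(empty, 2), k))) =?= X2,  leaf(leaf(2)) =?= B.
Bind X2 := mk(leaf(2), leaf(mk(mk(empty, 2), k))); no other remaining equation mentions X2.
Bind B := leaf(leaf(2)).
Applying the MGU to either side gives leaf(mk(mk(mk(mk(empty, 2), k), leaf(leaf(2))), mk(mk(leaf(2), leaf(mk(mk(empty, 2), k))), leaf(leaf(2))))).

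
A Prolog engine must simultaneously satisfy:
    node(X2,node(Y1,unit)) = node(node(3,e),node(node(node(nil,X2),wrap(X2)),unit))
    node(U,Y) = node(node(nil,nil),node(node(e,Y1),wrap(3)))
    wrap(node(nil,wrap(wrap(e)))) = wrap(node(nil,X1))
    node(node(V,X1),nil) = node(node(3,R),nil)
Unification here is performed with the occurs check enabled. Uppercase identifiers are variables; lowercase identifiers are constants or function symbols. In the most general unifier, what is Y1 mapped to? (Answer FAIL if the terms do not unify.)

Decompose node/2: X2 = node(3,e),  node(Y1,unit) = node(node(node(nil,X2),wrap(X2)),unit).
Bind X2 := node(3,e); substituting into the one remaining equation that mentions X2 gives: node(Y1,unit) = node(node(node(nil,node(3,e)),wrap(node(3,e))),unit).
Decompose node/2: Y1 = node(node(nil,node(3,e)),wrap(node(3,e))),  unit = unit.
Bind Y1 := node(node(nil,node(3,e)),wrap(node(3,e))); substituting into the one remaining equation that mentions Y1 gives: node(U,Y) = node(node(nil,nil),node(node(e,node(node(nil,node(3,e)),wrap(node(3,e)))),wrap(3))).
Delete trivial equation unit = unit.
Decompose node/2: U = node(nil,nil),  Y = node(node(e,node(node(nil,node(3,e)),wrap(node(3,e)))),wrap(3)).
Bind U := node(nil,nil); no other remaining equation mentions U.
Bind Y := node(node(e,node(node(nil,node(3,e)),wrap(node(3,e)))),wrap(3)); no other remaining equation mentions Y.
Decompose wrap/1: node(nil,wrap(wrap(e))) = node(nil,X1).
Decompose node/2: nil = nil,  wrap(wrap(e)) = X1.
Delete trivial equation nil = nil.
Bind X1 := wrap(wrap(e)); substituting into the remaining equation gives: node(node(V,wrap(wrap(e))),nil) = node(node(3,R),nil).
Decompose node/2: node(V,wrap(wrap(e))) = node(3,R),  nil = nil.
Decompose node/2: V = 3,  wrap(wrap(e)) = R.
Bind V := 3; no other remaining equation mentions V.
Bind R := wrap(wrap(e)); no other remaining equation mentions R.
Delete trivial equation nil = nil.
MGU = { X2 = node(3,e), Y1 = node(node(nil,node(3,e)),wrap(node(3,e))), U = node(nil,nil), Y = node(node(e,node(node(nil,node(3,e)),wrap(node(3,e)))),wrap(3)), X1 = wrap(wrap(e)), V = 3, R = wrap(wrap(e)) }, so Y1 = node(node(nil,node(3,e)),wrap(node(3,e))).

node(node(nil,node(3,e)),wrap(node(3,e)))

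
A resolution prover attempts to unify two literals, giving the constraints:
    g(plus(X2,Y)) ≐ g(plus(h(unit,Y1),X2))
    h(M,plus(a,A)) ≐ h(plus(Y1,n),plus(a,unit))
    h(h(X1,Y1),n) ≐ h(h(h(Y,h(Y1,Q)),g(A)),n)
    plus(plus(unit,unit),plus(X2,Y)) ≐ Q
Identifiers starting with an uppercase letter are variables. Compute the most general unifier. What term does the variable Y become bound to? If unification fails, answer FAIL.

h(unit,g(unit))

Decompose g/1: plus(X2,Y) ≐ plus(h(unit,Y1),X2).
Decompose plus/2: X2 ≐ h(unit,Y1),  Y ≐ X2.
Bind X2 := h(unit,Y1); substituting into the 2 remaining equations that mention X2 gives: Y ≐ h(unit,Y1),  plus(plus(unit,unit),plus(h(unit,Y1),Y)) ≐ Q.
Bind Y := h(unit,Y1); substituting into the 2 remaining equations that mention Y gives: h(h(X1,Y1),n) ≐ h(h(h(h(unit,Y1),h(Y1,Q)),g(A)),n),  plus(plus(unit,unit),plus(h(unit,Y1),h(unit,Y1))) ≐ Q.
Decompose h/2: M ≐ plus(Y1,n),  plus(a,A) ≐ plus(a,unit).
Bind M := plus(Y1,n); no other remaining equation mentions M.
Decompose plus/2: a ≐ a,  A ≐ unit.
Delete trivial equation a ≐ a.
Bind A := unit; substituting into the one remaining equation that mentions A gives: h(h(X1,Y1),n) ≐ h(h(h(h(unit,Y1),h(Y1,Q)),g(unit)),n).
Decompose h/2: h(X1,Y1) ≐ h(h(h(unit,Y1),h(Y1,Q)),g(unit)),  n ≐ n.
Decompose h/2: X1 ≐ h(h(unit,Y1),h(Y1,Q)),  Y1 ≐ g(unit).
Bind X1 := h(h(unit,Y1),h(Y1,Q)); no other remaining equation mentions X1.
Bind Y1 := g(unit); substituting into the one remaining equation that mentions Y1 gives: plus(plus(unit,unit),plus(h(unit,g(unit)),h(unit,g(unit)))) ≐ Q. Substituting into the earlier bindings gives X2 := h(unit,g(unit)), Y := h(unit,g(unit)), M := plus(g(unit),n), X1 := h(h(unit,g(unit)),h(g(unit),Q)).
Delete trivial equation n ≐ n.
Bind Q := plus(plus(unit,unit),plus(h(unit,g(unit)),h(unit,g(unit)))). Substituting into the earlier binding gives X1 := h(h(unit,g(unit)),h(g(unit),plus(plus(unit,unit),plus(h(unit,g(unit)),h(unit,g(unit)))))).
MGU = { X2 -> h(unit,g(unit)), Y -> h(unit,g(unit)), M -> plus(g(unit),n), A -> unit, X1 -> h(h(unit,g(unit)),h(g(unit),plus(plus(unit,unit),plus(h(unit,g(unit)),h(unit,g(unit)))))), Y1 -> g(unit), Q -> plus(plus(unit,unit),plus(h(unit,g(unit)),h(unit,g(unit)))) }, so Y -> h(unit,g(unit)).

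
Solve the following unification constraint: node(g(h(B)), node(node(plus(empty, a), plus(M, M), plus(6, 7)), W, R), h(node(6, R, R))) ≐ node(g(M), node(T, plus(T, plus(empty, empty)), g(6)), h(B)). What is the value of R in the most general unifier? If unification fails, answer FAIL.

g(6)

Decompose node/3: g(h(B)) ≐ g(M),  node(node(plus(empty, a), plus(M, M), plus(6, 7)), W, R) ≐ node(T, plus(T, plus(empty, empty)), g(6)),  h(node(6, R, R)) ≐ h(B).
Decompose g/1: h(B) ≐ M.
Bind M := h(B); substituting into the one remaining equation that mentions M gives: node(node(plus(empty, a), plus(h(B), h(B)), plus(6, 7)), W, R) ≐ node(T, plus(T, plus(empty, empty)), g(6)).
Decompose node/3: node(plus(empty, a), plus(h(B), h(B)), plus(6, 7)) ≐ T,  W ≐ plus(T, plus(empty, empty)),  R ≐ g(6).
Bind T := node(plus(empty, a), plus(h(B), h(B)), plus(6, 7)); substituting into the one remaining equation that mentions T gives: W ≐ plus(node(plus(empty, a), plus(h(B), h(B)), plus(6, 7)), plus(empty, empty)).
Bind W := plus(node(plus(empty, a), plus(h(B), h(B)), plus(6, 7)), plus(empty, empty)); no other remaining equation mentions W.
Bind R := g(6); substituting into the remaining equation gives: h(node(6, g(6), g(6))) ≐ h(B).
Decompose h/1: node(6, g(6), g(6)) ≐ B.
Bind B := node(6, g(6), g(6)). Substituting into the earlier bindings gives M := h(node(6, g(6), g(6))), T := node(plus(empty, a), plus(h(node(6, g(6), g(6))), h(node(6, g(6), g(6)))), plus(6, 7)), W := plus(node(plus(empty, a), plus(h(node(6, g(6), g(6))), h(node(6, g(6), g(6)))), plus(6, 7)), plus(empty, empty)).
MGU = { M := h(node(6, g(6), g(6))), T := node(plus(empty, a), plus(h(node(6, g(6), g(6))), h(node(6, g(6), g(6)))), plus(6, 7)), W := plus(node(plus(empty, a), plus(h(node(6, g(6), g(6))), h(node(6, g(6), g(6)))), plus(6, 7)), plus(empty, empty)), R := g(6), B := node(6, g(6), g(6)) }, so R := g(6).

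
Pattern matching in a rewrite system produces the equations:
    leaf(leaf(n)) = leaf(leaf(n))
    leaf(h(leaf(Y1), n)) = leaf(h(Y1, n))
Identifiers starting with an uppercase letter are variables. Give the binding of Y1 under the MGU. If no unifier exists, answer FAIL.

Delete trivial equation leaf(leaf(n)) = leaf(leaf(n)).
Decompose leaf/1: h(leaf(Y1), n) = h(Y1, n).
Decompose h/2: leaf(Y1) = Y1,  n = n.
Occurs check fails: Y1 occurs in leaf(Y1); the equation Y1 = leaf(Y1) has no finite solution.

FAIL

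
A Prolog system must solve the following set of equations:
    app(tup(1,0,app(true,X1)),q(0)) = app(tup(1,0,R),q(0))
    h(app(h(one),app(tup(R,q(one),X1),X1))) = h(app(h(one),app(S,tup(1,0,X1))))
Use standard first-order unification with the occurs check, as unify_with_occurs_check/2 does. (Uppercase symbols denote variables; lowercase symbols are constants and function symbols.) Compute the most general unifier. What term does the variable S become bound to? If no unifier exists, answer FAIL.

Decompose app/2: tup(1,0,app(true,X1)) = tup(1,0,R),  q(0) = q(0).
Decompose tup/3: 1 = 1,  0 = 0,  app(true,X1) = R.
Delete trivial equation 1 = 1.
Delete trivial equation 0 = 0.
Bind R := app(true,X1); substituting into the one remaining equation that mentions R gives: h(app(h(one),app(tup(app(true,X1),q(one),X1),X1))) = h(app(h(one),app(S,tup(1,0,X1)))).
Delete trivial equation q(0) = q(0).
Decompose h/1: app(h(one),app(tup(app(true,X1),q(one),X1),X1)) = app(h(one),app(S,tup(1,0,X1))).
Decompose app/2: h(one) = h(one),  app(tup(app(true,X1),q(one),X1),X1) = app(S,tup(1,0,X1)).
Delete trivial equation h(one) = h(one).
Decompose app/2: tup(app(true,X1),q(one),X1) = S,  X1 = tup(1,0,X1).
Bind S := tup(app(true,X1),q(one),X1); no other remaining equation mentions S.
Occurs check fails: X1 occurs in tup(1,0,X1); the equation X1 = tup(1,0,X1) has no finite solution.

FAIL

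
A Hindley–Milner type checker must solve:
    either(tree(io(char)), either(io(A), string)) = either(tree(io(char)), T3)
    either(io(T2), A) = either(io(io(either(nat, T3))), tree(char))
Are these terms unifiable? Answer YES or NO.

Decompose either/2: tree(io(char)) = tree(io(char)),  either(io(A), string) = T3.
Delete trivial equation tree(io(char)) = tree(io(char)).
Bind T3 := either(io(A), string); substituting into the remaining equation gives: either(io(T2), A) = either(io(io(either(nat, either(io(A), string)))), tree(char)).
Decompose either/2: io(T2) = io(io(either(nat, either(io(A), string)))),  A = tree(char).
Decompose io/1: T2 = io(either(nat, either(io(A), string))).
Bind T2 := io(either(nat, either(io(A), string))); no other remaining equation mentions T2.
Bind A := tree(char). Substituting into the earlier bindings gives T3 := either(io(tree(char)), string), T2 := io(either(nat, either(io(tree(char)), string))).
No equations remain and no clash or occurs-check failure arose, so a unifier exists.

YES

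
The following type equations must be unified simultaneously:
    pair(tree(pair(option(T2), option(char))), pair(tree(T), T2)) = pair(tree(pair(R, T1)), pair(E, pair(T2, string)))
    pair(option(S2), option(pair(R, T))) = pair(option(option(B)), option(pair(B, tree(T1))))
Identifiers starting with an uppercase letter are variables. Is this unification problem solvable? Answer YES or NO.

NO

Decompose pair/2: tree(pair(option(T2), option(char))) = tree(pair(R, T1)),  pair(tree(T), T2) = pair(E, pair(T2, string)).
Decompose tree/1: pair(option(T2), option(char)) = pair(R, T1).
Decompose pair/2: option(T2) = R,  option(char) = T1.
Bind R := option(T2); substituting into the one remaining equation that mentions R gives: pair(option(S2), option(pair(option(T2), T))) = pair(option(option(B)), option(pair(B, tree(T1)))).
Bind T1 := option(char); substituting into the one remaining equation that mentions T1 gives: pair(option(S2), option(pair(option(T2), T))) = pair(option(option(B)), option(pair(B, tree(option(char))))).
Decompose pair/2: tree(T) = E,  T2 = pair(T2, string).
Bind E := tree(T); no other remaining equation mentions E.
Occurs check fails: T2 occurs in pair(T2, string); the equation T2 = pair(T2, string) has no finite solution.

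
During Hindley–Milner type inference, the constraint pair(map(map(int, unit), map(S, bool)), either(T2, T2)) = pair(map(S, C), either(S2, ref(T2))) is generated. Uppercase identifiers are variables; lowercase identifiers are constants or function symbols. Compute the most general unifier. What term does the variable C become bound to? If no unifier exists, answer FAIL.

Decompose pair/2: map(map(int, unit), map(S, bool)) = map(S, C),  either(T2, T2) = either(S2, ref(T2)).
Decompose map/2: map(int, unit) = S,  map(S, bool) = C.
Bind S := map(int, unit); substituting into the one remaining equation that mentions S gives: map(map(int, unit), bool) = C.
Bind C := map(map(int, unit), bool); no other remaining equation mentions C.
Decompose either/2: T2 = S2,  T2 = ref(T2).
Bind T2 := S2; substituting into the remaining equation gives: S2 = ref(S2).
Occurs check fails: S2 occurs in ref(S2); the equation S2 = ref(S2) has no finite solution.

FAIL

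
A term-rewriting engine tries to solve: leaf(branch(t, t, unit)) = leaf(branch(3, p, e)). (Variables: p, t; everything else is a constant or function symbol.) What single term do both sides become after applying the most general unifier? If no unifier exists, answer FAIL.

Decompose leaf/1: branch(t, t, unit) = branch(3, p, e).
Decompose branch/3: t = 3,  t = p,  unit = e.
Bind t := 3; substituting into the one remaining equation that mentions t gives: 3 = p.
Bind p := 3; no other remaining equation mentions p.
Clash: constants unit and e differ; no unifier exists.

FAIL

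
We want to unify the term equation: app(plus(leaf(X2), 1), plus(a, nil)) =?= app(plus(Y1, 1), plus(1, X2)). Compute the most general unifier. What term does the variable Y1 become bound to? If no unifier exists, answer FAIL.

Decompose app/2: plus(leaf(X2), 1) =?= plus(Y1, 1),  plus(a, nil) =?= plus(1, X2).
Decompose plus/2: leaf(X2) =?= Y1,  1 =?= 1.
Bind Y1 := leaf(X2); no other remaining equation mentions Y1.
Delete trivial equation 1 =?= 1.
Decompose plus/2: a =?= 1,  nil =?= X2.
Clash: constants a and 1 differ; no unifier exists.

FAIL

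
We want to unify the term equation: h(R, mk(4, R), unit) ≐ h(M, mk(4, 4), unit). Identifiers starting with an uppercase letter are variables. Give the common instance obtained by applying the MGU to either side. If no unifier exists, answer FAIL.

Decompose h/3: R ≐ M,  mk(4, R) ≐ mk(4, 4),  unit ≐ unit.
Bind R := M; substituting into the one remaining equation that mentions R gives: mk(4, M) ≐ mk(4, 4).
Decompose mk/2: 4 ≐ 4,  M ≐ 4.
Delete trivial equation 4 ≐ 4.
Bind M := 4; no other remaining equation mentions M. Substituting into the earlier binding gives R := 4.
Delete trivial equation unit ≐ unit.
Applying the MGU to either side gives h(4, mk(4, 4), unit).

h(4, mk(4, 4), unit)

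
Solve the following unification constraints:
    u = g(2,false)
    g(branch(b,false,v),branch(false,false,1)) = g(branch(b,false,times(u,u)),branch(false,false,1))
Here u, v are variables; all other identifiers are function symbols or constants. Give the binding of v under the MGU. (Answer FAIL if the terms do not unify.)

times(g(2,false),g(2,false))

Bind u := g(2,false); substituting into the remaining equation gives: g(branch(b,false,v),branch(false,false,1)) = g(branch(b,false,times(g(2,false),g(2,false))),branch(false,false,1)).
Decompose g/2: branch(b,false,v) = branch(b,false,times(g(2,false),g(2,false))),  branch(false,false,1) = branch(false,false,1).
Decompose branch/3: b = b,  false = false,  v = times(g(2,false),g(2,false)).
Delete trivial equation b = b.
Delete trivial equation false = false.
Bind v := times(g(2,false),g(2,false)); no other remaining equation mentions v.
Delete trivial equation branch(false,false,1) = branch(false,false,1).
MGU = { u -> g(2,false), v -> times(g(2,false),g(2,false)) }, so v -> times(g(2,false),g(2,false)).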